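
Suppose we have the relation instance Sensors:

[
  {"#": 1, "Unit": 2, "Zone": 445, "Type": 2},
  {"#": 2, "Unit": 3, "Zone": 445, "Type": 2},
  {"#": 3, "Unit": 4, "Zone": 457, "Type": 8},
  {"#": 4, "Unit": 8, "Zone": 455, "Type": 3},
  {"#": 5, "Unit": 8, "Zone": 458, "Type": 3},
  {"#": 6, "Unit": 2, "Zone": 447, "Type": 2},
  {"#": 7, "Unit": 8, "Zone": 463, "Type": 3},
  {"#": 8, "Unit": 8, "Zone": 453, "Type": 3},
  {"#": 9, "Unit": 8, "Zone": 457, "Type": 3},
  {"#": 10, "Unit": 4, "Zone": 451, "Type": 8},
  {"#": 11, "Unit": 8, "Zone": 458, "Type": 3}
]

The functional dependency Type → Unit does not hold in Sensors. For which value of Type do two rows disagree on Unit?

Type=2: rows 1, 2, 6 → Unit takes values {2, 3} — violation
Type=8: rows 3, 10 → Unit = 4, 4 ✓
Type=3: rows 4, 5, 7, 8, 9, 11 → Unit = 8, 8, 8, 8, 8, 8 ✓
The only Type value with inconsistent Unit is Type=2.

2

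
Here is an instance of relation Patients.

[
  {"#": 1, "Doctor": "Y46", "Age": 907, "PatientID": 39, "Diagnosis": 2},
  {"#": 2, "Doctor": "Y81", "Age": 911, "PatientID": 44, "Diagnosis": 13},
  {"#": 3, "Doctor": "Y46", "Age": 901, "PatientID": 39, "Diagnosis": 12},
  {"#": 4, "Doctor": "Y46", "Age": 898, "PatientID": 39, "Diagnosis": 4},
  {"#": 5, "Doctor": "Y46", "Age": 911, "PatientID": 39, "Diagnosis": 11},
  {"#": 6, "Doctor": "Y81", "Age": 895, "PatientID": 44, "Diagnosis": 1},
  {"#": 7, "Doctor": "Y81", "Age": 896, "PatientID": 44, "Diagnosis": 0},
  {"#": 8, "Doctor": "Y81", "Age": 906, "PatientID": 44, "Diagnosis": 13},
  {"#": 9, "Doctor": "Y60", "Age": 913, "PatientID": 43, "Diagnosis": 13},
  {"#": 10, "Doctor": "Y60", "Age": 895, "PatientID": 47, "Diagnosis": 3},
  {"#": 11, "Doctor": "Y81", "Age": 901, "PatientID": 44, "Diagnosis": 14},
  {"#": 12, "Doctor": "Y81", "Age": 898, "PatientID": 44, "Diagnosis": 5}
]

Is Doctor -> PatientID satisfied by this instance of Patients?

Doctor=Y46: rows 1, 3, 4, 5 → PatientID = 39, 39, 39, 39 ✓
Doctor=Y81: rows 2, 6, 7, 8, 11, 12 → PatientID = 44, 44, 44, 44, 44, 44 ✓
Doctor=Y60: rows 9, 10 → PatientID takes values {43, 47} — violation
Two rows agree on Doctor but differ on PatientID, so Doctor -> PatientID does not hold.

No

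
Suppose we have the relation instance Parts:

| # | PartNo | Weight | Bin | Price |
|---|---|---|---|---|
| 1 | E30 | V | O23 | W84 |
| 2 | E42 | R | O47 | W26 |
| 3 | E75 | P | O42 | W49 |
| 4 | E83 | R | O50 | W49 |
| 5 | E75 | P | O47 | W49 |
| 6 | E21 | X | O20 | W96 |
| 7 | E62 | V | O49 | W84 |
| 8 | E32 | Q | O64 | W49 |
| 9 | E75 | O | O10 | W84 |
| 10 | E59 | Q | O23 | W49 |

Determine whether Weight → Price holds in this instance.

No

Weight=V: rows 1, 7 → Price = W84, W84 ✓
Weight=R: rows 2, 4 → Price takes values {W26, W49} — violation
Weight=P: rows 3, 5 → Price = W49, W49 ✓
Weight=X: row 6 → Price = W96 ✓
Weight=Q: rows 8, 10 → Price = W49, W49 ✓
Weight=O: row 9 → Price = W84 ✓
Two rows agree on Weight but differ on Price, so Weight → Price does not hold.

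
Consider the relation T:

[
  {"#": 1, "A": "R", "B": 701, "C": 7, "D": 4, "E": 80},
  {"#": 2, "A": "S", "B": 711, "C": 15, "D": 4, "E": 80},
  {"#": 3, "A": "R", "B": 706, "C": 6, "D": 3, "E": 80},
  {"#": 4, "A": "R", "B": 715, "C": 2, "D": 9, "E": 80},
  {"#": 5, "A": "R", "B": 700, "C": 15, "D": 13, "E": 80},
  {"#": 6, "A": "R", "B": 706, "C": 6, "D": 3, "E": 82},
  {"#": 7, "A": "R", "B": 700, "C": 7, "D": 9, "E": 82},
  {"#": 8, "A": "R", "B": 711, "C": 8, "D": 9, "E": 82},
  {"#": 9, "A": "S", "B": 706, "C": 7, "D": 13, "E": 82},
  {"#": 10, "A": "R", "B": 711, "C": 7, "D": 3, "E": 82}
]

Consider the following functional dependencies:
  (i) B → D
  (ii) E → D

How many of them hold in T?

(i) B → D: B=711: rows 2, 8, 10 → D takes values {4, 9, 3} — violation; B=706: rows 3, 6, 9 → D takes values {3, 13} — violation; B=700: rows 5, 7 → D takes values {13, 9} — violation — fails.
(ii) E → D: E=80: rows 1, 2, 3, 4, 5 → D takes values {4, 3, 9, 13} — violation; E=82: rows 6, 7, 8, 9, 10 → D takes values {3, 9, 13} — violation — fails.
None of the 2 dependencies hold.

0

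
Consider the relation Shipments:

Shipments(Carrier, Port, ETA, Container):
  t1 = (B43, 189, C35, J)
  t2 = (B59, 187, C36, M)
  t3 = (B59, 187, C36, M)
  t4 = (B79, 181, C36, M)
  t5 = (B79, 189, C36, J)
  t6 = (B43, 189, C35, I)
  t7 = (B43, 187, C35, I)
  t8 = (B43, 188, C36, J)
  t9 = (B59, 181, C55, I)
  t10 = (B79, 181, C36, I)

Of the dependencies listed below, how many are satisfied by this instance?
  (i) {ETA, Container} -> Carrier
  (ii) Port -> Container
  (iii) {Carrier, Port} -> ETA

(i) {ETA, Container} -> Carrier: (ETA=C36, Container=M): rows 2, 3, 4 → Carrier takes values {B59, B79} — violation; (ETA=C36, Container=J): rows 5, 8 → Carrier takes values {B79, B43} — violation — fails.
(ii) Port -> Container: Port=189: rows 1, 5, 6 → Container takes values {J, I} — violation; Port=187: rows 2, 3, 7 → Container takes values {M, I} — violation; Port=181: rows 4, 9, 10 → Container takes values {M, I} — violation — fails.
(iii) {Carrier, Port} -> ETA: every LHS value maps to a single RHS value — holds.
1 of the 3 dependencies holds.

1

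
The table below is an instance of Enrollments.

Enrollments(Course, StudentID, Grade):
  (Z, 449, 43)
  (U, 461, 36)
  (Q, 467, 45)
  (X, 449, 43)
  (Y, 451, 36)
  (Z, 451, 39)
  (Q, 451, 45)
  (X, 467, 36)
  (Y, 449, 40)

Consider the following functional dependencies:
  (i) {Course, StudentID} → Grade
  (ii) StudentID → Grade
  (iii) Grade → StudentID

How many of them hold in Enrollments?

1

(i) {Course, StudentID} → Grade: every LHS value maps to a single RHS value — holds.
(ii) StudentID → Grade: StudentID=449: 3 rows → Grade takes values {43, 40} — violation; StudentID=467: 2 rows → Grade takes values {45, 36} — violation; StudentID=451: 3 rows → Grade takes values {36, 39, 45} — violation — fails.
(iii) Grade → StudentID: Grade=36: 3 rows → StudentID takes values {461, 451, 467} — violation; Grade=45: 2 rows → StudentID takes values {467, 451} — violation — fails.
1 of the 3 dependencies holds.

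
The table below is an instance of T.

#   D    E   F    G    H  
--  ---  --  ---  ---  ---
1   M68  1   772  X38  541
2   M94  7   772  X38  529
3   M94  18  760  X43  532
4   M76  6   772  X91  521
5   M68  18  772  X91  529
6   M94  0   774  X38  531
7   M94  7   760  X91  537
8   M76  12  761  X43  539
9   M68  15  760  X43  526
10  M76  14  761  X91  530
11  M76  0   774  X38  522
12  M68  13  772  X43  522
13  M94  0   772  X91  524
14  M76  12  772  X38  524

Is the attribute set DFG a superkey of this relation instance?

All 14 rows have distinct DFG values, so DFG → (all attributes) holds and DFG is a superkey.

Yes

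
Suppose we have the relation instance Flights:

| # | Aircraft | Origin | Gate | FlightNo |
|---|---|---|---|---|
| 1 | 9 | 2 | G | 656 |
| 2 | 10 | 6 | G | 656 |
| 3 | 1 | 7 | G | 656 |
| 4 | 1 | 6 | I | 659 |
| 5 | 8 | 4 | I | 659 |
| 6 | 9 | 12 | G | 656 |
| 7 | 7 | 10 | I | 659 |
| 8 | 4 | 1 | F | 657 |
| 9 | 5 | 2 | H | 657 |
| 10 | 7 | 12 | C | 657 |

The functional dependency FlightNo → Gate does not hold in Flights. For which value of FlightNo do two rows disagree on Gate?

657

FlightNo=656: rows 1, 2, 3, 6 → Gate = G, G, G, G ✓
FlightNo=659: rows 4, 5, 7 → Gate = I, I, I ✓
FlightNo=657: rows 8, 9, 10 → Gate takes values {F, H, C} — violation
The only FlightNo value with inconsistent Gate is FlightNo=657.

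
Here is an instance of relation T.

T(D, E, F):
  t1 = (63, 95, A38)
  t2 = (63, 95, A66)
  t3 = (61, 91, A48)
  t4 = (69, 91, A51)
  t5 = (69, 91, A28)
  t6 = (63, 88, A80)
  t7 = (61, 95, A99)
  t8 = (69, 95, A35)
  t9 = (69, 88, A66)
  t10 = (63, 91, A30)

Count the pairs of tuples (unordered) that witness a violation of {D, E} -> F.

2

(D=63, E=95): violating pairs (1,2) — 1 pair.
(D=69, E=91): violating pairs (4,5) — 1 pair.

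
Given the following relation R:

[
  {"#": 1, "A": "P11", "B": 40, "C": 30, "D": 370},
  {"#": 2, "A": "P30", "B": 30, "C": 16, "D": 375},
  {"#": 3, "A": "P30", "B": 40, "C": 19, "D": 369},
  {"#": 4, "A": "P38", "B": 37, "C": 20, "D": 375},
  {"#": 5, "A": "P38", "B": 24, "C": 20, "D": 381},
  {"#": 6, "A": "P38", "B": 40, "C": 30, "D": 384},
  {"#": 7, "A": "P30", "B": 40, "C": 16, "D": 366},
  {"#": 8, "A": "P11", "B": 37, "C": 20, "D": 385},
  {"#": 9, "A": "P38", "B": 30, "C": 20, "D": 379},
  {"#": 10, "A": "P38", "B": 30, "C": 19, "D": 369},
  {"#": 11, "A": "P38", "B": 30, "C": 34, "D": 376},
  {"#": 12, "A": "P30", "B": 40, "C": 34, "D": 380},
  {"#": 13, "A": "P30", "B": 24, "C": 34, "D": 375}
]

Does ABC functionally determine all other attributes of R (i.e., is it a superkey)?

Yes

All 13 rows have distinct ABC values, so ABC → (all attributes) holds and ABC is a superkey.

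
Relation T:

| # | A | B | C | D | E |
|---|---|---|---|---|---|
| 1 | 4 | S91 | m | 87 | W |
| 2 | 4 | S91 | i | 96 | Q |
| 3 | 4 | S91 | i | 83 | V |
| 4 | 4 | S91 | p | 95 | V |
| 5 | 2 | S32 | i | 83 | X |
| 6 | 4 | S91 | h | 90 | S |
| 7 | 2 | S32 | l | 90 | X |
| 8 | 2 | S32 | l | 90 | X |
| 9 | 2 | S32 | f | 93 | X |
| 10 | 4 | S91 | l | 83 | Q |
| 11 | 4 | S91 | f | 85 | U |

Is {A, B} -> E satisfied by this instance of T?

No

(A=4, B=S91): rows 1, 2, 3, 4, 6, 10, 11 → E takes values {W, Q, V, S, U} — violation
(A=2, B=S32): rows 5, 7, 8, 9 → E = X, X, X, X ✓
Two rows agree on {A, B} but differ on E, so {A, B} -> E does not hold.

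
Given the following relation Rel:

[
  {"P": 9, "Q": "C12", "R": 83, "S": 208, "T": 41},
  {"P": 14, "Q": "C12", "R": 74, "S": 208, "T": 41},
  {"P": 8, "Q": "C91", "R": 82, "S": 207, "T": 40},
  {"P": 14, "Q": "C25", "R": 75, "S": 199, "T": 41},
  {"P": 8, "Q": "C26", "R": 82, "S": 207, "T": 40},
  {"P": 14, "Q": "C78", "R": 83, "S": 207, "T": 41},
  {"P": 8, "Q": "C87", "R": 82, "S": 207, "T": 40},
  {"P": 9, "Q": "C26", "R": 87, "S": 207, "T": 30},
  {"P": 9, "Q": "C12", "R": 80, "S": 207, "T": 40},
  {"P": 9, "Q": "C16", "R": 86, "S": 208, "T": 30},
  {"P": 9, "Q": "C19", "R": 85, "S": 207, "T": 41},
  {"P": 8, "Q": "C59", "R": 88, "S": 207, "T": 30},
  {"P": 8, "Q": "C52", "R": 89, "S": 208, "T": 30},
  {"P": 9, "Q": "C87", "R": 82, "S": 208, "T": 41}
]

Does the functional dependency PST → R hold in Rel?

(P=9, S=208, T=41): 2 rows → R takes values {83, 82} — violation
(P=14, S=208, T=41): 1 row → R = 74 ✓
(P=8, S=207, T=40): 3 rows → R = 82, 82, 82 ✓
(P=14, S=199, T=41): 1 row → R = 75 ✓
(P=14, S=207, T=41): 1 row → R = 83 ✓
(P=9, S=207, T=30): 1 row → R = 87 ✓
(P=9, S=207, T=40): 1 row → R = 80 ✓
(P=9, S=208, T=30): 1 row → R = 86 ✓
(P=9, S=207, T=41): 1 row → R = 85 ✓
(P=8, S=207, T=30): 1 row → R = 88 ✓
(P=8, S=208, T=30): 1 row → R = 89 ✓
Two rows agree on PST but differ on R, so PST → R does not hold.

No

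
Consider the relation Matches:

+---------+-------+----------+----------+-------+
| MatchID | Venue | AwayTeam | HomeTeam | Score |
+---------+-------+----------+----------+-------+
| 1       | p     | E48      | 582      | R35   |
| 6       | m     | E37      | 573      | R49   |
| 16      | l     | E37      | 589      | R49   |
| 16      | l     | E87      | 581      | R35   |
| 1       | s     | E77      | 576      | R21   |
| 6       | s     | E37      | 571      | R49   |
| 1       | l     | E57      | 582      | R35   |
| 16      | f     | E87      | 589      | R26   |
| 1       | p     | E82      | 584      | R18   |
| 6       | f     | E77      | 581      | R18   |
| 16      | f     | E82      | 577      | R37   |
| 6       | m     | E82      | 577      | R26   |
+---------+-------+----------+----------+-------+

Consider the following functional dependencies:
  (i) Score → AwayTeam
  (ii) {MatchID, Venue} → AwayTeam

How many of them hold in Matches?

0

(i) Score → AwayTeam: Score=R35: 3 rows → AwayTeam takes values {E48, E87, E57} — violation; Score=R26: 2 rows → AwayTeam takes values {E87, E82} — violation; Score=R18: 2 rows → AwayTeam takes values {E82, E77} — violation — fails.
(ii) {MatchID, Venue} → AwayTeam: (MatchID=1, Venue=p): 2 rows → AwayTeam takes values {E48, E82} — violation; (MatchID=6, Venue=m): 2 rows → AwayTeam takes values {E37, E82} — violation; (MatchID=16, Venue=l): 2 rows → AwayTeam takes values {E37, E87} — violation; (MatchID=16, Venue=f): 2 rows → AwayTeam takes values {E87, E82} — violation — fails.
None of the 2 dependencies hold.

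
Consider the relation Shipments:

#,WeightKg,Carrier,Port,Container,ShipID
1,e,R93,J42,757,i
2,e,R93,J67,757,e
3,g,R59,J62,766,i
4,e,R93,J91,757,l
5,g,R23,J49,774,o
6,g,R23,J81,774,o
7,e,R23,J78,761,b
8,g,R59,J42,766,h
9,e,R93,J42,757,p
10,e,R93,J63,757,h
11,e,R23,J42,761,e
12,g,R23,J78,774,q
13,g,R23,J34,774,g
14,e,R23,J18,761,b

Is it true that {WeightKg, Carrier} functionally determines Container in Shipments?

Yes

(WeightKg=e, Carrier=R93): rows 1, 2, 4, 9, 10 → Container = 757, 757, 757, 757, 757 ✓
(WeightKg=g, Carrier=R59): rows 3, 8 → Container = 766, 766 ✓
(WeightKg=g, Carrier=R23): rows 5, 6, 12, 13 → Container = 774, 774, 774, 774 ✓
(WeightKg=e, Carrier=R23): rows 7, 11, 14 → Container = 761, 761, 761 ✓
Every {WeightKg, Carrier} value is associated with a single Container value, so {WeightKg, Carrier} → Container holds.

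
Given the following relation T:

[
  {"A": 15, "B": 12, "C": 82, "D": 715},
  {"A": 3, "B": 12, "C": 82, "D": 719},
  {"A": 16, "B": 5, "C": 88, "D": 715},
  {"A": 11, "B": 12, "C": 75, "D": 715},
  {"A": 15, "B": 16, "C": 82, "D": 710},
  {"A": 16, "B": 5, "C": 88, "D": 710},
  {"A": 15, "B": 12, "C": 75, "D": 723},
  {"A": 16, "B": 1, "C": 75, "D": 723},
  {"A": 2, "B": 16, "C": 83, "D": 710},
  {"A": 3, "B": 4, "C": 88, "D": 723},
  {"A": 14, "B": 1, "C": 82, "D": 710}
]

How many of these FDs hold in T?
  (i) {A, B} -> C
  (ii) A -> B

(i) {A, B} -> C: (A=15, B=12): 2 rows → C takes values {82, 75} — violation — fails.
(ii) A -> B: A=15: 3 rows → B takes values {12, 16} — violation; A=3: 2 rows → B takes values {12, 4} — violation; A=16: 3 rows → B takes values {5, 1} — violation — fails.
None of the 2 dependencies hold.

0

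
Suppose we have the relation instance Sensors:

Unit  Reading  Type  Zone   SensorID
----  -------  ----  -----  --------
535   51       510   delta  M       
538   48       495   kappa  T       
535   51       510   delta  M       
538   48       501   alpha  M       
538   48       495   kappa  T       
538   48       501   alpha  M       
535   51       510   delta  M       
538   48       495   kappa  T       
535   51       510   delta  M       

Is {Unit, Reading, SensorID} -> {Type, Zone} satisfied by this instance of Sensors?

(Unit=535, Reading=51, SensorID=M): 4 rows → {Type,Zone} = (510, delta), (510, delta), (510, delta), (510, delta) ✓
(Unit=538, Reading=48, SensorID=T): 3 rows → {Type,Zone} = (495, kappa), (495, kappa), (495, kappa) ✓
(Unit=538, Reading=48, SensorID=M): 2 rows → {Type,Zone} = (501, alpha), (501, alpha) ✓
Every {Unit, Reading, SensorID} value is associated with a single {Type, Zone} value, so {Unit, Reading, SensorID} -> {Type, Zone} holds.

Yes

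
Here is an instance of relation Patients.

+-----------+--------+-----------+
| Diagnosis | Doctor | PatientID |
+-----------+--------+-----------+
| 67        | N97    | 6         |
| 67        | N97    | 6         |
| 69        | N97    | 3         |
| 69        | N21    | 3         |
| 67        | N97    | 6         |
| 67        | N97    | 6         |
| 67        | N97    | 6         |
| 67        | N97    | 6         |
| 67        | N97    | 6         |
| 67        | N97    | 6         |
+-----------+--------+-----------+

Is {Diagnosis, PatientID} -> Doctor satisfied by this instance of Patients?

(Diagnosis=67, PatientID=6): 8 rows → Doctor = N97, N97, N97, N97, N97, N97, N97, N97 ✓
(Diagnosis=69, PatientID=3): 2 rows → Doctor takes values {N97, N21} — violation
Two rows agree on {Diagnosis, PatientID} but differ on Doctor, so {Diagnosis, PatientID} -> Doctor does not hold.

No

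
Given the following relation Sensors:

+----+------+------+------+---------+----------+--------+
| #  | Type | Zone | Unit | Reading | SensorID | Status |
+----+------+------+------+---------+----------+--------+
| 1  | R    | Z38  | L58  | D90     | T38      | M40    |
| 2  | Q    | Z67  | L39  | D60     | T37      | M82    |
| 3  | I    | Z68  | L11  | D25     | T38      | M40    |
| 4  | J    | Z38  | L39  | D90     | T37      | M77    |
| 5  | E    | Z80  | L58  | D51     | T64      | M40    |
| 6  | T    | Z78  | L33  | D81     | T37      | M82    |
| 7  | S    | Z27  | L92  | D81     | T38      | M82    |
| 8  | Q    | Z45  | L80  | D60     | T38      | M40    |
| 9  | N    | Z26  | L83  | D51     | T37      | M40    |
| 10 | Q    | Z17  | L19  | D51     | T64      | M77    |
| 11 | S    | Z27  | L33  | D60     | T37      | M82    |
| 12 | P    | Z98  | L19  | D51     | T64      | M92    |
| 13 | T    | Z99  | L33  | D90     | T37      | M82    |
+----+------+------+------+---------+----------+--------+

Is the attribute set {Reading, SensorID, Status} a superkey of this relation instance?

No

Rows 2 and 11 have the same {Reading, SensorID, Status} value (Reading=D60, SensorID=T37, Status=M82) but are distinct tuples, so {Reading, SensorID, Status} does not determine every attribute — not a superkey.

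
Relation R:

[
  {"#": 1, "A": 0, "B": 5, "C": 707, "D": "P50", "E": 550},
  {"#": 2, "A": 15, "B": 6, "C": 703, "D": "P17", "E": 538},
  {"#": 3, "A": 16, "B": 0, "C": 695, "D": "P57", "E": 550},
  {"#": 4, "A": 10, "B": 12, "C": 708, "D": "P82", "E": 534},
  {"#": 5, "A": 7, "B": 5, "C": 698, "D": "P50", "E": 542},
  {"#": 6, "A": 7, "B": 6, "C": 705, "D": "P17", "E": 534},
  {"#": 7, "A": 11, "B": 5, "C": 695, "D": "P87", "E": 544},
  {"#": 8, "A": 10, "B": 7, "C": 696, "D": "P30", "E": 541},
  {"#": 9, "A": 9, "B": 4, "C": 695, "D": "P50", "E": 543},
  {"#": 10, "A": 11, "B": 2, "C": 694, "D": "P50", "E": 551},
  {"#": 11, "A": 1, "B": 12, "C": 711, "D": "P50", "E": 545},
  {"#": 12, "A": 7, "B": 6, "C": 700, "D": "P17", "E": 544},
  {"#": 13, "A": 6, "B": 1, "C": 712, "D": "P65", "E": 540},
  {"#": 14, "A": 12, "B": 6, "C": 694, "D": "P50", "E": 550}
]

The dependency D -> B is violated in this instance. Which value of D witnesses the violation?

D=P50: rows 1, 5, 9, 10, 11, 14 → B takes values {5, 4, 2, 12, 6} — violation
D=P17: rows 2, 6, 12 → B = 6, 6, 6 ✓
D=P57: row 3 → B = 0 ✓
D=P82: row 4 → B = 12 ✓
D=P87: row 7 → B = 5 ✓
D=P30: row 8 → B = 7 ✓
D=P65: row 13 → B = 1 ✓
The only D value with inconsistent B is D=P50.

P50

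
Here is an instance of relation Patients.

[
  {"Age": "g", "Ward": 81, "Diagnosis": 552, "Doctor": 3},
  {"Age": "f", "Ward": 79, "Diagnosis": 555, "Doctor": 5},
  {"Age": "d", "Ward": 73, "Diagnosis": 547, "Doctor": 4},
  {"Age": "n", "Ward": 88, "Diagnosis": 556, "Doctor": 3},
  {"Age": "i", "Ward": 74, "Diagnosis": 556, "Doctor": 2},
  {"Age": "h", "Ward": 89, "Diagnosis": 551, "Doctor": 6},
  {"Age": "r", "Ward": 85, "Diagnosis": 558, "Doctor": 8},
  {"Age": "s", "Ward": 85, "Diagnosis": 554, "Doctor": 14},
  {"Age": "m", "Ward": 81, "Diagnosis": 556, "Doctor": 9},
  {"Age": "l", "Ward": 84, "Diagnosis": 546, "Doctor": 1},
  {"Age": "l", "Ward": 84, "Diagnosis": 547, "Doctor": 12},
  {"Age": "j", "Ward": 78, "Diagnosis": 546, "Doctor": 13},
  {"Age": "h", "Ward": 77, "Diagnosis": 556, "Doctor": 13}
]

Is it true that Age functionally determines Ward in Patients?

Age=g: 1 row → Ward = 81 ✓
Age=f: 1 row → Ward = 79 ✓
Age=d: 1 row → Ward = 73 ✓
Age=n: 1 row → Ward = 88 ✓
Age=i: 1 row → Ward = 74 ✓
Age=h: 2 rows → Ward takes values {89, 77} — violation
Age=r: 1 row → Ward = 85 ✓
Age=s: 1 row → Ward = 85 ✓
Age=m: 1 row → Ward = 81 ✓
Age=l: 2 rows → Ward = 84, 84 ✓
Age=j: 1 row → Ward = 78 ✓
Two rows agree on Age but differ on Ward, so Age -> Ward does not hold.

No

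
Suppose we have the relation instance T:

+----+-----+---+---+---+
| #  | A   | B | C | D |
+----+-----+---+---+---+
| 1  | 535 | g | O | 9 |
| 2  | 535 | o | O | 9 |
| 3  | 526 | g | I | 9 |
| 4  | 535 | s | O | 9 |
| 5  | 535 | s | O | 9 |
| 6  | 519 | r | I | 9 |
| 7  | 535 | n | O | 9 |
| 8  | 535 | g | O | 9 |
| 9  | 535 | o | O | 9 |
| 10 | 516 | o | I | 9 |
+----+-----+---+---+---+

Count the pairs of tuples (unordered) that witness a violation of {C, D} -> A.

(C=O, D=9): all 7 rows agree on A — 0 pairs.
(C=I, D=9): violating pairs (3,6), (3,10), (6,10) — 3 pairs.

3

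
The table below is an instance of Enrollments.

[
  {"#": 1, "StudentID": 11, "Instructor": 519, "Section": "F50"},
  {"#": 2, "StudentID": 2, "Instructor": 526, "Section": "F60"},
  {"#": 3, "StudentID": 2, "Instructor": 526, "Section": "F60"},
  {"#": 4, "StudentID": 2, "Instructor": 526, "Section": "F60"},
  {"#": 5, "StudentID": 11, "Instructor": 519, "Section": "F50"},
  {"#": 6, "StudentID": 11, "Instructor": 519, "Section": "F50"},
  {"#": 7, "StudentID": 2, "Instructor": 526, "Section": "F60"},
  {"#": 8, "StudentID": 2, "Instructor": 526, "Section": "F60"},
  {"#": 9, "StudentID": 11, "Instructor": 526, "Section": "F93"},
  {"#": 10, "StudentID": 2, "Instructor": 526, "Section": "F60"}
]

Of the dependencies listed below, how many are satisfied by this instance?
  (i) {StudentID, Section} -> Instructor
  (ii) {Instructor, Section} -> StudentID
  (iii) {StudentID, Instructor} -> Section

(i) {StudentID, Section} -> Instructor: every LHS value maps to a single RHS value — holds.
(ii) {Instructor, Section} -> StudentID: every LHS value maps to a single RHS value — holds.
(iii) {StudentID, Instructor} -> Section: every LHS value maps to a single RHS value — holds.
3 of the 3 dependencies hold.

3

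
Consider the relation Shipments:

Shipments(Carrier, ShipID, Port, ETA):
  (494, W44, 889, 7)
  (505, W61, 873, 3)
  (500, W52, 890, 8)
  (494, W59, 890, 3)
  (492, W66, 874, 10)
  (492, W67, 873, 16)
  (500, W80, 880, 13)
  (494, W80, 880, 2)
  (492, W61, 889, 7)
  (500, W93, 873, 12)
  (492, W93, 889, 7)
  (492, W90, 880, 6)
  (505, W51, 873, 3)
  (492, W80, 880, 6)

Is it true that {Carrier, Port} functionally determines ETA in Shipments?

(Carrier=494, Port=889): 1 row → ETA = 7 ✓
(Carrier=505, Port=873): 2 rows → ETA = 3, 3 ✓
(Carrier=500, Port=890): 1 row → ETA = 8 ✓
(Carrier=494, Port=890): 1 row → ETA = 3 ✓
(Carrier=492, Port=874): 1 row → ETA = 10 ✓
(Carrier=492, Port=873): 1 row → ETA = 16 ✓
(Carrier=500, Port=880): 1 row → ETA = 13 ✓
(Carrier=494, Port=880): 1 row → ETA = 2 ✓
(Carrier=492, Port=889): 2 rows → ETA = 7, 7 ✓
(Carrier=500, Port=873): 1 row → ETA = 12 ✓
(Carrier=492, Port=880): 2 rows → ETA = 6, 6 ✓
Every {Carrier, Port} value is associated with a single ETA value, so {Carrier, Port} → ETA holds.

Yes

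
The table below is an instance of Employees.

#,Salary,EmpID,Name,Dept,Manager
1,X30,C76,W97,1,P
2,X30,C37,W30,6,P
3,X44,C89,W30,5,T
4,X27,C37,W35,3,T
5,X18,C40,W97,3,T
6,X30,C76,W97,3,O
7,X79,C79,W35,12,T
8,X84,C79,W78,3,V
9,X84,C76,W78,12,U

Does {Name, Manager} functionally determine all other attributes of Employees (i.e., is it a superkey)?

Rows 4 and 7 have the same {Name, Manager} value (Name=W35, Manager=T) but are distinct tuples, so {Name, Manager} does not determine every attribute — not a superkey.

No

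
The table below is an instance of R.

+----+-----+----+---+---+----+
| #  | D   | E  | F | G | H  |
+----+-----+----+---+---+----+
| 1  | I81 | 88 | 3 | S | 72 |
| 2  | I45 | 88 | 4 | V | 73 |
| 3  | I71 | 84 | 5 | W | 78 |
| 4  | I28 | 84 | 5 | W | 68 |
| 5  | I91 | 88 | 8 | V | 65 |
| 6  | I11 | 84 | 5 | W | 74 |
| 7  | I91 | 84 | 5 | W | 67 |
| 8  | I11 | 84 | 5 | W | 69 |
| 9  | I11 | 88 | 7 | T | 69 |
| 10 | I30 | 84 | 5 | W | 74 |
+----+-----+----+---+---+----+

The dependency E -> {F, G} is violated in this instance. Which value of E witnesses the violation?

E=88: rows 1, 2, 5, 9 → {F,G} takes values {(3, S), (4, V), (8, V), (7, T)} — violation
E=84: rows 3, 4, 6, 7, 8, 10 → {F,G} = (5, W), (5, W), (5, W), (5, W), (5, W), (5, W) ✓
The only E value with inconsistent RHS is E=88.

88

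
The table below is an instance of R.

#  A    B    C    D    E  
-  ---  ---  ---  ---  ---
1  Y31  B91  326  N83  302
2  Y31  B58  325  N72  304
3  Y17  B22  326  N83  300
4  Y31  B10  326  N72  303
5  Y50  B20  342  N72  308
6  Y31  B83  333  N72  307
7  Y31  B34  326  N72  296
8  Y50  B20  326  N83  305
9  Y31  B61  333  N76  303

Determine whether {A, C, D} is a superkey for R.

No

Rows 4 and 7 have the same {A, C, D} value (A=Y31, C=326, D=N72) but are distinct tuples, so {A, C, D} does not determine every attribute — not a superkey.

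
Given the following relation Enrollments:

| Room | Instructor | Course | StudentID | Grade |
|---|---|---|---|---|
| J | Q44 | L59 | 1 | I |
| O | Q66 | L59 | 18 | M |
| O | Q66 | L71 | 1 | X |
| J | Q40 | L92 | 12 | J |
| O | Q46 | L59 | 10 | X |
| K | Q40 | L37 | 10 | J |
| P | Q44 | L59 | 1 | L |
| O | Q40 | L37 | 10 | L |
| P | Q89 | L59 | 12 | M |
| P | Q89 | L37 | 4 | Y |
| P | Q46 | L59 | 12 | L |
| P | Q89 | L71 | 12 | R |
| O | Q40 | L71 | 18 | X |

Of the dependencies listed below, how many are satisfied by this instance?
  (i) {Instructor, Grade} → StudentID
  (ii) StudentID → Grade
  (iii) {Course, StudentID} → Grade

(i) {Instructor, Grade} → StudentID: (Instructor=Q40, Grade=J): 2 rows → StudentID takes values {12, 10} — violation — fails.
(ii) StudentID → Grade: StudentID=1: 3 rows → Grade takes values {I, X, L} — violation; StudentID=18: 2 rows → Grade takes values {M, X} — violation; StudentID=12: 4 rows → Grade takes values {J, M, L, R} — violation; StudentID=10: 3 rows → Grade takes values {X, J, L} — violation — fails.
(iii) {Course, StudentID} → Grade: (Course=L59, StudentID=1): 2 rows → Grade takes values {I, L} — violation; (Course=L37, StudentID=10): 2 rows → Grade takes values {J, L} — violation; (Course=L59, StudentID=12): 2 rows → Grade takes values {M, L} — violation — fails.
None of the 3 dependencies hold.

0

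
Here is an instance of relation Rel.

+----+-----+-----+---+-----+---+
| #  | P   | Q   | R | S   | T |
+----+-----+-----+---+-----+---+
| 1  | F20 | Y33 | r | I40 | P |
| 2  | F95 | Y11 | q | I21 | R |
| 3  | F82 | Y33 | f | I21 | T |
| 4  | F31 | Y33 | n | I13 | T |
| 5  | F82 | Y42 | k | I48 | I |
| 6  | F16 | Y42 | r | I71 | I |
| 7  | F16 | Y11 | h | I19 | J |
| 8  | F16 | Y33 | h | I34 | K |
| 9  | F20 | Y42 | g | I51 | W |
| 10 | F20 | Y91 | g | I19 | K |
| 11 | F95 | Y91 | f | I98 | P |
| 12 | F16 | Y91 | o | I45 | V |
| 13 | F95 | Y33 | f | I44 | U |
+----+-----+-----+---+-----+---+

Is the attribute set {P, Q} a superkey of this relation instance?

All 13 rows have distinct {P, Q} values, so {P, Q} → (all attributes) holds and {P, Q} is a superkey.

Yes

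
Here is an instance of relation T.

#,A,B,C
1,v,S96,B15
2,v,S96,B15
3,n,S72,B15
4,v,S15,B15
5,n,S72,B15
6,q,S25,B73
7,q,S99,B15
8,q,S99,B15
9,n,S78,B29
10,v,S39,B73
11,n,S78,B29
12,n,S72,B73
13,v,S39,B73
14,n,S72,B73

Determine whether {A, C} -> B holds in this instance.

No

(A=v, C=B15): rows 1, 2, 4 → B takes values {S96, S15} — violation
(A=n, C=B15): rows 3, 5 → B = S72, S72 ✓
(A=q, C=B73): row 6 → B = S25 ✓
(A=q, C=B15): rows 7, 8 → B = S99, S99 ✓
(A=n, C=B29): rows 9, 11 → B = S78, S78 ✓
(A=v, C=B73): rows 10, 13 → B = S39, S39 ✓
(A=n, C=B73): rows 12, 14 → B = S72, S72 ✓
Two rows agree on {A, C} but differ on B, so {A, C} -> B does not hold.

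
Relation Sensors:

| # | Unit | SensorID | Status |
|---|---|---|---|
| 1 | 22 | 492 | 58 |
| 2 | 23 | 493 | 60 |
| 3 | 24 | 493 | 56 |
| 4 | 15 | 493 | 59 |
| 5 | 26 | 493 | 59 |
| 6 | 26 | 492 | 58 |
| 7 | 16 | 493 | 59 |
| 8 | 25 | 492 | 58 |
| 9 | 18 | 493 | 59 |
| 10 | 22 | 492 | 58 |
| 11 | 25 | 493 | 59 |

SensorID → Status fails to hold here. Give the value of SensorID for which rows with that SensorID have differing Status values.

SensorID=492: rows 1, 6, 8, 10 → Status = 58, 58, 58, 58 ✓
SensorID=493: rows 2, 3, 4, 5, 7, 9, 11 → Status takes values {60, 56, 59} — violation
The only SensorID value with inconsistent Status is SensorID=493.

493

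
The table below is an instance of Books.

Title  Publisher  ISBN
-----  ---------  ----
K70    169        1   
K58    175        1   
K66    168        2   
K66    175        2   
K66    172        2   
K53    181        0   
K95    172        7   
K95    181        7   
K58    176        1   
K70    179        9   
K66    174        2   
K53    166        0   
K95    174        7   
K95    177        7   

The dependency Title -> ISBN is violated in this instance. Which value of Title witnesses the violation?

K70

Title=K70: 2 rows → ISBN takes values {1, 9} — violation
Title=K58: 2 rows → ISBN = 1, 1 ✓
Title=K66: 4 rows → ISBN = 2, 2, 2, 2 ✓
Title=K53: 2 rows → ISBN = 0, 0 ✓
Title=K95: 4 rows → ISBN = 7, 7, 7, 7 ✓
The only Title value with inconsistent ISBN is Title=K70.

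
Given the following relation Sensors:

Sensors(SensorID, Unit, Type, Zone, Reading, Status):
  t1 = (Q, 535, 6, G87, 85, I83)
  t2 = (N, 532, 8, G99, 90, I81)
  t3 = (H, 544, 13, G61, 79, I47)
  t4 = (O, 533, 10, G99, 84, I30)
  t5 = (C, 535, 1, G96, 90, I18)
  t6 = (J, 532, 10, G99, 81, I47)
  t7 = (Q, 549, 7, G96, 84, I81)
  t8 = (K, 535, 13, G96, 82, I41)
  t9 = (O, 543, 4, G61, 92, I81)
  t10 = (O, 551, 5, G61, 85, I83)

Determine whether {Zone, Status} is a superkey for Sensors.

All 10 rows have distinct {Zone, Status} values, so {Zone, Status} → (all attributes) holds and {Zone, Status} is a superkey.

Yes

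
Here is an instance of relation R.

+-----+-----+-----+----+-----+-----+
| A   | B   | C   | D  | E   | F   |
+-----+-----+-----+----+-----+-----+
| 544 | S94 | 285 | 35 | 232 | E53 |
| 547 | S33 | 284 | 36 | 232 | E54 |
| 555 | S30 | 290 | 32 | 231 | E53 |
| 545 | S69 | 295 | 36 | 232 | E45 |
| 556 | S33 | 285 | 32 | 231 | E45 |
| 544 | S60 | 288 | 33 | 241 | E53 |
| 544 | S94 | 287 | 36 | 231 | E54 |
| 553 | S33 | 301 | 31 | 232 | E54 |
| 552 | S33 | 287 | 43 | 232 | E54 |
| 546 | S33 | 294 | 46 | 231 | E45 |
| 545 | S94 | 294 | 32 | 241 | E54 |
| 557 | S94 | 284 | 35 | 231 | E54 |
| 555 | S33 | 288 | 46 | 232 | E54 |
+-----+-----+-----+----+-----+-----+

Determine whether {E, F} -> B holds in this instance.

Yes

(E=232, F=E53): 1 row → B = S94 ✓
(E=232, F=E54): 4 rows → B = S33, S33, S33, S33 ✓
(E=231, F=E53): 1 row → B = S30 ✓
(E=232, F=E45): 1 row → B = S69 ✓
(E=231, F=E45): 2 rows → B = S33, S33 ✓
(E=241, F=E53): 1 row → B = S60 ✓
(E=231, F=E54): 2 rows → B = S94, S94 ✓
(E=241, F=E54): 1 row → B = S94 ✓
Every {E, F} value is associated with a single B value, so {E, F} -> B holds.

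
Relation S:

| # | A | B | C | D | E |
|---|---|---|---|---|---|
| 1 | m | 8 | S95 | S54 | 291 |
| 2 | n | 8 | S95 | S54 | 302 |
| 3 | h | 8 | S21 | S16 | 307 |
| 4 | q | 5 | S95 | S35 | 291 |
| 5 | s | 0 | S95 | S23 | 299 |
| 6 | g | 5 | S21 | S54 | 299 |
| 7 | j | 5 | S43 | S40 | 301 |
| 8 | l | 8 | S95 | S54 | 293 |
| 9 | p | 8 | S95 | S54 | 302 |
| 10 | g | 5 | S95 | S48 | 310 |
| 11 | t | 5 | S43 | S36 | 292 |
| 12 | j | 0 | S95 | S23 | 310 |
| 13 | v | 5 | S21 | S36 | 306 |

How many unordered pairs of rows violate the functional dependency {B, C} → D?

3

(B=8, C=S95): all 4 rows agree on D — 0 pairs.
(B=5, C=S95): violating pairs (4,10) — 1 pair.
(B=0, C=S95): all 2 rows agree on D — 0 pairs.
(B=5, C=S21): violating pairs (6,13) — 1 pair.
(B=5, C=S43): violating pairs (7,11) — 1 pair.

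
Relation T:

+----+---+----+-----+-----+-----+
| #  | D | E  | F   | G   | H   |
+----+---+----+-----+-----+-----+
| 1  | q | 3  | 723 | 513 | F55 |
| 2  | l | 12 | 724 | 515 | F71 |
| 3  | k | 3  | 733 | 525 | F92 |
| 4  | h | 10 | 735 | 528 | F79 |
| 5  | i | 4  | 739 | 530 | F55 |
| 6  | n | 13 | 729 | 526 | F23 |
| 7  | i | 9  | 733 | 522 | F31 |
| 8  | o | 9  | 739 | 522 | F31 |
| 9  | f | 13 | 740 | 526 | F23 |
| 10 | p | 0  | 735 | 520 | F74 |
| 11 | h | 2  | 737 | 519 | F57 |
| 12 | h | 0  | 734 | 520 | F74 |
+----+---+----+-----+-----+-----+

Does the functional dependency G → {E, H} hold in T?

G=513: row 1 → {E,H} = (3, F55) ✓
G=515: row 2 → {E,H} = (12, F71) ✓
G=525: row 3 → {E,H} = (3, F92) ✓
G=528: row 4 → {E,H} = (10, F79) ✓
G=530: row 5 → {E,H} = (4, F55) ✓
G=526: rows 6, 9 → {E,H} = (13, F23), (13, F23) ✓
G=522: rows 7, 8 → {E,H} = (9, F31), (9, F31) ✓
G=520: rows 10, 12 → {E,H} = (0, F74), (0, F74) ✓
G=519: row 11 → {E,H} = (2, F57) ✓
Every G value is associated with a single {E, H} value, so G → {E, H} holds.

Yes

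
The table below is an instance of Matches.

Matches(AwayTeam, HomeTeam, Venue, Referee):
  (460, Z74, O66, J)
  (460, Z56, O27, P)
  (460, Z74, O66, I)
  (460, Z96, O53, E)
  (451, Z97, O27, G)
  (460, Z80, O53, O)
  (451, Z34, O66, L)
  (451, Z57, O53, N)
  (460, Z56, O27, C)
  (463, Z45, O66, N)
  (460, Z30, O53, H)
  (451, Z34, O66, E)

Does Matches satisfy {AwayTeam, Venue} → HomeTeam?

No

(AwayTeam=460, Venue=O66): 2 rows → HomeTeam = Z74, Z74 ✓
(AwayTeam=460, Venue=O27): 2 rows → HomeTeam = Z56, Z56 ✓
(AwayTeam=460, Venue=O53): 3 rows → HomeTeam takes values {Z96, Z80, Z30} — violation
(AwayTeam=451, Venue=O27): 1 row → HomeTeam = Z97 ✓
(AwayTeam=451, Venue=O66): 2 rows → HomeTeam = Z34, Z34 ✓
(AwayTeam=451, Venue=O53): 1 row → HomeTeam = Z57 ✓
(AwayTeam=463, Venue=O66): 1 row → HomeTeam = Z45 ✓
Two rows agree on {AwayTeam, Venue} but differ on HomeTeam, so {AwayTeam, Venue} → HomeTeam does not hold.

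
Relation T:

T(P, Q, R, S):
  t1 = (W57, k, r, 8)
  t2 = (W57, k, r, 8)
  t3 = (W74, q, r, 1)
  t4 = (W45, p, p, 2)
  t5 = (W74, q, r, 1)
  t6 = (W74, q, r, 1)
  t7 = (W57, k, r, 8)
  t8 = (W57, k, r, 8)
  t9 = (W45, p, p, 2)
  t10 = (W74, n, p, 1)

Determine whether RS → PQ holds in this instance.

Yes

(R=r, S=8): rows 1, 2, 7, 8 → {P,Q} = (W57, k), (W57, k), (W57, k), (W57, k) ✓
(R=r, S=1): rows 3, 5, 6 → {P,Q} = (W74, q), (W74, q), (W74, q) ✓
(R=p, S=2): rows 4, 9 → {P,Q} = (W45, p), (W45, p) ✓
(R=p, S=1): row 10 → {P,Q} = (W74, n) ✓
Every RS value is associated with a single PQ value, so RS → PQ holds.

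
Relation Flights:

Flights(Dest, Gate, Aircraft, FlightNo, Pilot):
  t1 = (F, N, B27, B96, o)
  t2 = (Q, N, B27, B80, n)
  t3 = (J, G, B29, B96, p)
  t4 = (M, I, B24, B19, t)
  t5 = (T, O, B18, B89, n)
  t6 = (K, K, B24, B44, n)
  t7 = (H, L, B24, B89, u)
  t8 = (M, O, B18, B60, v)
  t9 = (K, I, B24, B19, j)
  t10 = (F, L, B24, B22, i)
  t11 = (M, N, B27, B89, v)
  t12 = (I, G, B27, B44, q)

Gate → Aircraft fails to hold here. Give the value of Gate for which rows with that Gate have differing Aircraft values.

Gate=N: rows 1, 2, 11 → Aircraft = B27, B27, B27 ✓
Gate=G: rows 3, 12 → Aircraft takes values {B29, B27} — violation
Gate=I: rows 4, 9 → Aircraft = B24, B24 ✓
Gate=O: rows 5, 8 → Aircraft = B18, B18 ✓
Gate=K: row 6 → Aircraft = B24 ✓
Gate=L: rows 7, 10 → Aircraft = B24, B24 ✓
The only Gate value with inconsistent Aircraft is Gate=G.

G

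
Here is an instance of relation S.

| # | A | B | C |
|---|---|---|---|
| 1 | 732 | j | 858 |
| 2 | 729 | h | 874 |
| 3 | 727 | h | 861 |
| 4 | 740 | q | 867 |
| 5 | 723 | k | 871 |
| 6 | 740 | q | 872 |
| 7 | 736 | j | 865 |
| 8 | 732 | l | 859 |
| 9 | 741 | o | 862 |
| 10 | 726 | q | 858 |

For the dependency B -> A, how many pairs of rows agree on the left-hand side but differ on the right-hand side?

4

B=j: violating pairs (1,7) — 1 pair.
B=h: violating pairs (2,3) — 1 pair.
B=q: violating pairs (4,10), (6,10) — 2 pairs.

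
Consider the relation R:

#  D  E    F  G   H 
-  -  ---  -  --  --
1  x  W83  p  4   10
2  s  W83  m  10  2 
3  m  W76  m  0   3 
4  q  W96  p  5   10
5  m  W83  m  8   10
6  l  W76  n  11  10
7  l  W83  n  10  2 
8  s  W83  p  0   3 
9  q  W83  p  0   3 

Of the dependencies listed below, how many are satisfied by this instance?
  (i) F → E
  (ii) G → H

(i) F → E: F=p: rows 1, 4, 8, 9 → E takes values {W83, W96} — violation; F=m: rows 2, 3, 5 → E takes values {W83, W76} — violation; F=n: rows 6, 7 → E takes values {W76, W83} — violation — fails.
(ii) G → H: every LHS value maps to a single RHS value — holds.
1 of the 2 dependencies holds.

1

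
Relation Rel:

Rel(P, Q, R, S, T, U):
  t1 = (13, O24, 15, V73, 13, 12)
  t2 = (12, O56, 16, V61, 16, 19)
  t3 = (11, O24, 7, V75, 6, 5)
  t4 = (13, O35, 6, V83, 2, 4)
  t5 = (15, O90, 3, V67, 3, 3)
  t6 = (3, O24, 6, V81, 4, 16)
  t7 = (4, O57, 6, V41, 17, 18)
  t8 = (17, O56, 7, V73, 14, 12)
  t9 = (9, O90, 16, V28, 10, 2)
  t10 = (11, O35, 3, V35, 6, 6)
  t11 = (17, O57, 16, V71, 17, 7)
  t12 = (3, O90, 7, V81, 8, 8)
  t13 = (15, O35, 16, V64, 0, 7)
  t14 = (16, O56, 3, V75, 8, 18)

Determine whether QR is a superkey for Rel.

All 14 rows have distinct QR values, so QR → (all attributes) holds and QR is a superkey.

Yes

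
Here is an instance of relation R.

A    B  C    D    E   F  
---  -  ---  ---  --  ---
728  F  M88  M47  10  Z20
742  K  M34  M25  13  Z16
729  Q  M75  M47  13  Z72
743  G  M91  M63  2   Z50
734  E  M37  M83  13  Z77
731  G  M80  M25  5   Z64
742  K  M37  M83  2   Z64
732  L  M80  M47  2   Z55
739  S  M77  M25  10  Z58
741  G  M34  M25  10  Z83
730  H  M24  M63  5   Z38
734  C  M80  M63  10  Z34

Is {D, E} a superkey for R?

Two distinct rows share (D=M25, E=10), so {D, E} does not determine every attribute — not a superkey.

No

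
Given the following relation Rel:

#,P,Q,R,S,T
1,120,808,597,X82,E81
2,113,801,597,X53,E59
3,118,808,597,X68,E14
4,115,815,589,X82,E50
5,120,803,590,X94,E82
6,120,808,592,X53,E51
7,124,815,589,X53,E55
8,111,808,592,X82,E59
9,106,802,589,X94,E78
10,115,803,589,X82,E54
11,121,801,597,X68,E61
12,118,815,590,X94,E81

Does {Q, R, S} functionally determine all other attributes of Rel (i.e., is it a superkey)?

Yes

All 12 rows have distinct {Q, R, S} values, so {Q, R, S} → (all attributes) holds and {Q, R, S} is a superkey.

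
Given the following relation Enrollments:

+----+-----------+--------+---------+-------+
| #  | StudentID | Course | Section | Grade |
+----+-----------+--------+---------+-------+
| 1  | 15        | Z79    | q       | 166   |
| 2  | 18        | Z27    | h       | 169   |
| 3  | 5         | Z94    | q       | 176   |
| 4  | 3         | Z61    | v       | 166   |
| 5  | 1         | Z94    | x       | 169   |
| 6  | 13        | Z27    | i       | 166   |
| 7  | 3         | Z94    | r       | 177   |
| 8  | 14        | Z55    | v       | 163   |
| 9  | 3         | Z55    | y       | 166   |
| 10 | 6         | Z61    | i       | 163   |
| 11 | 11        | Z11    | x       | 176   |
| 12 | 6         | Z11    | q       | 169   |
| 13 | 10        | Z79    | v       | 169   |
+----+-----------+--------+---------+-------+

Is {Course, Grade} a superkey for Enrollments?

All 13 rows have distinct {Course, Grade} values, so {Course, Grade} → (all attributes) holds and {Course, Grade} is a superkey.

Yes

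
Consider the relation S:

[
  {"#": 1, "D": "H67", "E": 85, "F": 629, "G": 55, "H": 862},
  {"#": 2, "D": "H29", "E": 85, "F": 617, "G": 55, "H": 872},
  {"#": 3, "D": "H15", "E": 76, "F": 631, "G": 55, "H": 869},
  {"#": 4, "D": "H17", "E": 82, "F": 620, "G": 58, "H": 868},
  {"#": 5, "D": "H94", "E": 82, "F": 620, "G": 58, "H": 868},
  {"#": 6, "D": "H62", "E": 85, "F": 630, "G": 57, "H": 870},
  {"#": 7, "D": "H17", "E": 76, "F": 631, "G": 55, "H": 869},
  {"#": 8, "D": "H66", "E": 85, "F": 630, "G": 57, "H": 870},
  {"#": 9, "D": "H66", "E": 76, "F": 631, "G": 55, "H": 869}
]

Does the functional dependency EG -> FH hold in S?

(E=85, G=55): rows 1, 2 → {F,H} takes values {(629, 862), (617, 872)} — violation
(E=76, G=55): rows 3, 7, 9 → {F,H} = (631, 869), (631, 869), (631, 869) ✓
(E=82, G=58): rows 4, 5 → {F,H} = (620, 868), (620, 868) ✓
(E=85, G=57): rows 6, 8 → {F,H} = (630, 870), (630, 870) ✓
Two rows agree on EG but differ on FH, so EG -> FH does not hold.

No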